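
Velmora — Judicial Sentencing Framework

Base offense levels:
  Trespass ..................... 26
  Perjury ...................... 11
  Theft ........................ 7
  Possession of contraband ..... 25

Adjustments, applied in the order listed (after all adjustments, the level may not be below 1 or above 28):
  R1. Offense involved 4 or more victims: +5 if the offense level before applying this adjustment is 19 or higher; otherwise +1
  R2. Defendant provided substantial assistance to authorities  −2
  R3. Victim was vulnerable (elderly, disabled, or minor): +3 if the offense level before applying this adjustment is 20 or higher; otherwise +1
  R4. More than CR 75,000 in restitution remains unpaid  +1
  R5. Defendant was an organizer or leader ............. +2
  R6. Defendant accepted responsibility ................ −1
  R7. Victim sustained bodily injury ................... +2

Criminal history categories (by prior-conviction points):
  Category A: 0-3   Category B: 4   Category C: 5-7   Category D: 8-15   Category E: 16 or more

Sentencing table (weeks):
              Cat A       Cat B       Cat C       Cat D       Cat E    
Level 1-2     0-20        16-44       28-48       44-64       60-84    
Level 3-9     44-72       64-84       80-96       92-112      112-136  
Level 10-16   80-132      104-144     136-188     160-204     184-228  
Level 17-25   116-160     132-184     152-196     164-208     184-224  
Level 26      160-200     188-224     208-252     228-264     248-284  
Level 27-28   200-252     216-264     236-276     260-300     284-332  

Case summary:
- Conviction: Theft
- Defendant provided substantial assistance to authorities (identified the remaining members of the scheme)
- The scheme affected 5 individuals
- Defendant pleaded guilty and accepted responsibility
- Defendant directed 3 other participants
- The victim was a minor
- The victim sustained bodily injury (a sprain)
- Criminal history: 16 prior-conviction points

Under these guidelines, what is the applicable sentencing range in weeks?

Base offense level for theft: 7.
R1 applies (level before this adjustment is 7 < 19, so +1): 7 + 1 = 8.
R2 applies: 8 − 2 = 6.
R3 applies (level before this adjustment is 6 < 20, so +1): 6 + 1 = 7.
R5 applies: 7 + 2 = 9.
R6 applies: 9 − 1 = 8.
R7 applies: 8 + 2 = 10.
Final offense level: 10.
Criminal history: 16 prior points → Category E (16+).
Level 10 falls in the 10-16 band.
Grid: Level 10-16 × Category E = 184-228 weeks.

184-228 weeks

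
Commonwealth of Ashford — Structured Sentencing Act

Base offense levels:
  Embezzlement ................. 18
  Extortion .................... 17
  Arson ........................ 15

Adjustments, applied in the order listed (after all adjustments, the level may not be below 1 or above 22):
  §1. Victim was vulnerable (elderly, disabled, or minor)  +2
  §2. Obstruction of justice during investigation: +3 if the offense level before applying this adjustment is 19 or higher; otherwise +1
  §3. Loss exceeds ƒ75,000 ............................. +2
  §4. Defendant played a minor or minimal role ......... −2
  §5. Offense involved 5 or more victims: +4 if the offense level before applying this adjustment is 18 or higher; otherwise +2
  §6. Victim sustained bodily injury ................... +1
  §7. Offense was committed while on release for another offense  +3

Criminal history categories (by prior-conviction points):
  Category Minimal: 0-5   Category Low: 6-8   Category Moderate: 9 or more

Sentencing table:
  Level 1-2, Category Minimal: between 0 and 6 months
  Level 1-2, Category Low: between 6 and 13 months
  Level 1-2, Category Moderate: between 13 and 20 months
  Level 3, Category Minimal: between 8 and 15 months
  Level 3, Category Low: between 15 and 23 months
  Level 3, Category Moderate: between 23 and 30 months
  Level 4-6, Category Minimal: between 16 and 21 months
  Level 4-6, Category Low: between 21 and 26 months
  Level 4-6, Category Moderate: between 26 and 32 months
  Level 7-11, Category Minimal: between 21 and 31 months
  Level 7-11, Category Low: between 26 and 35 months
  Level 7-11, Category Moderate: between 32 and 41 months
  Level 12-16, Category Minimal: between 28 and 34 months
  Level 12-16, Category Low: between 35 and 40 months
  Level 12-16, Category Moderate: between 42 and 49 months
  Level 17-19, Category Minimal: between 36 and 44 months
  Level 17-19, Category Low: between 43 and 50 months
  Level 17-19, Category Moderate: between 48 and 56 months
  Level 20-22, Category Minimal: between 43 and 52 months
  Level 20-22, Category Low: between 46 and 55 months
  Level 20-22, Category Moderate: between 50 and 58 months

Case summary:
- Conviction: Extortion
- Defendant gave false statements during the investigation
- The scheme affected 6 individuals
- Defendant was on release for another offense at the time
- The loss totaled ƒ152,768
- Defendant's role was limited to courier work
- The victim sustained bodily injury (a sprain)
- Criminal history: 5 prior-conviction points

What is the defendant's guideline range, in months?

43-52 months

Base offense level for extortion: 17.
§1 does not apply.
§2 applies (level before this adjustment is 17 < 19, so +1): 17 + 1 = 18.
§3 applies: 18 + 2 = 20.
§4 applies: 20 − 2 = 18.
§5 applies (level before this adjustment is 18 ≥ 18, so +4): 18 + 4 = 22.
§6 applies: 22 + 1 = 23.
§7 applies: 23 + 3 = 26.
Level 26 exceeds the maximum of 22; capped at 22.
Final offense level: 22.
Criminal history: 5 prior points → Category Minimal (0-5).
Level 22 falls in the 20-22 band.
Grid: Level 20-22 × Category Minimal = 43-52 months.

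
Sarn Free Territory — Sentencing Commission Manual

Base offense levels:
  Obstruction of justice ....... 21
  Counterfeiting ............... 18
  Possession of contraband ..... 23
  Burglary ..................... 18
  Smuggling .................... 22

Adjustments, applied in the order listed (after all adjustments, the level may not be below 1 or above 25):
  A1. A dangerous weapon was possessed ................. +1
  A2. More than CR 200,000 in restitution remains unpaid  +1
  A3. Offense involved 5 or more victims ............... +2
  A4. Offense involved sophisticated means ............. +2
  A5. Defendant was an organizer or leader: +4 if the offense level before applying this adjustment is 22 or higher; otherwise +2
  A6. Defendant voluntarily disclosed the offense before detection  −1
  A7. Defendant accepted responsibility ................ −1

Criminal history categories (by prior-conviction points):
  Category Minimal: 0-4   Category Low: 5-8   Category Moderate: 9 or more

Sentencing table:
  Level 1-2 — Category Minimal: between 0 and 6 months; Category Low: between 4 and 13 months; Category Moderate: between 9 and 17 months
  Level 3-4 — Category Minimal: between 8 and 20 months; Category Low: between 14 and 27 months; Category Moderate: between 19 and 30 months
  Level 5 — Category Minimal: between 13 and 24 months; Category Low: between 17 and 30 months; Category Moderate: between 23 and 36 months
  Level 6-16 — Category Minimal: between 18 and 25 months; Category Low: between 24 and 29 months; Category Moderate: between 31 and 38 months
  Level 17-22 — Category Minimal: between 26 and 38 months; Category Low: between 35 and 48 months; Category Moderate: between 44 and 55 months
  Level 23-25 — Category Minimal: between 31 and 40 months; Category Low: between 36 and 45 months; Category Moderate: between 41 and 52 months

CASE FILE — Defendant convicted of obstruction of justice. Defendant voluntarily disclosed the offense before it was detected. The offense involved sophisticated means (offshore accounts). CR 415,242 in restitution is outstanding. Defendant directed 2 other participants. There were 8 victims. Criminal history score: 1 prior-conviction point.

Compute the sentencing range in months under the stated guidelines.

31-40 months

Base offense level for obstruction of justice: 21.
A1 does not apply.
A2 applies: 21 + 1 = 22.
A3 applies: 22 + 2 = 24.
A4 applies: 24 + 2 = 26.
A5 applies (level before this adjustment is 26 ≥ 22, so +4): 26 + 4 = 30.
A6 applies: 30 − 1 = 29.
A7 does not apply.
Level 29 exceeds the maximum of 25; capped at 25.
Final offense level: 25.
Criminal history: 1 prior point → Category Minimal (0-4).
Level 25 falls in the 23-25 band.
Grid: Level 23-25 × Category Minimal = 31-40 months.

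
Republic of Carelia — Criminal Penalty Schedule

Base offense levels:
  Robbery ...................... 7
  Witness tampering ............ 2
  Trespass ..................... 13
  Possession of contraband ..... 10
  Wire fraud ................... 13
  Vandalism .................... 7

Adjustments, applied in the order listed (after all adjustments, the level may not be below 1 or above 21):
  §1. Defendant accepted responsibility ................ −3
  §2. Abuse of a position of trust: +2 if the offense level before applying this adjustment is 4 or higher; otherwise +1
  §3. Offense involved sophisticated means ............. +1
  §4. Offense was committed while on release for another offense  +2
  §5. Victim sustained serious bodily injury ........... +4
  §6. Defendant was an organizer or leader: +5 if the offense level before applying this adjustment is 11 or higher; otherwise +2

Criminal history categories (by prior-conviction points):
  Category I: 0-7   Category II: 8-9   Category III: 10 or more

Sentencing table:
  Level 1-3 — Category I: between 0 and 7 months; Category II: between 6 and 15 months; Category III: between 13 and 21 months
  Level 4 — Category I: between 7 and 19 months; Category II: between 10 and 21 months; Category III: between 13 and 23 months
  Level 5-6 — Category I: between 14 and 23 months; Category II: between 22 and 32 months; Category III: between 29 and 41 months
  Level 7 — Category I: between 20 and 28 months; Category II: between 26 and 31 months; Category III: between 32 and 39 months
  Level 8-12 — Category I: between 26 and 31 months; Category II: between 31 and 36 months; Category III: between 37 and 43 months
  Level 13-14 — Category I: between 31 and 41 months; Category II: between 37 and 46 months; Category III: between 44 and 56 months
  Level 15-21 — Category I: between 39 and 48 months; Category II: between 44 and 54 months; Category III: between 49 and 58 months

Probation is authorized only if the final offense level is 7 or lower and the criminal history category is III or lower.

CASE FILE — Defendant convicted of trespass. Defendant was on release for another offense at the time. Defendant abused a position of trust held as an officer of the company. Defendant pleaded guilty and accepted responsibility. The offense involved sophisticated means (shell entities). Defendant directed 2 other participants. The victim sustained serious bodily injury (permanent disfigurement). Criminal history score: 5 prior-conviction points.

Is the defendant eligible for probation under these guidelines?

Base offense level for trespass: 13.
§1 applies: 13 − 3 = 10.
§2 applies (level before this adjustment is 10 ≥ 4, so +2): 10 + 2 = 12.
§3 applies: 12 + 1 = 13.
§4 applies: 13 + 2 = 15.
§5 applies: 15 + 4 = 19.
§6 applies (level before this adjustment is 19 ≥ 11, so +5): 19 + 5 = 24.
Level 24 exceeds the maximum of 21; capped at 21.
Final offense level: 21.
Criminal history: 5 prior points → Category I (0-7).
Level 21 falls in the 15-21 band.
Grid: Level 15-21 × Category I = 39-48 months.
Probation check: level 21 > 7 and category I ≤ III → not eligible.

No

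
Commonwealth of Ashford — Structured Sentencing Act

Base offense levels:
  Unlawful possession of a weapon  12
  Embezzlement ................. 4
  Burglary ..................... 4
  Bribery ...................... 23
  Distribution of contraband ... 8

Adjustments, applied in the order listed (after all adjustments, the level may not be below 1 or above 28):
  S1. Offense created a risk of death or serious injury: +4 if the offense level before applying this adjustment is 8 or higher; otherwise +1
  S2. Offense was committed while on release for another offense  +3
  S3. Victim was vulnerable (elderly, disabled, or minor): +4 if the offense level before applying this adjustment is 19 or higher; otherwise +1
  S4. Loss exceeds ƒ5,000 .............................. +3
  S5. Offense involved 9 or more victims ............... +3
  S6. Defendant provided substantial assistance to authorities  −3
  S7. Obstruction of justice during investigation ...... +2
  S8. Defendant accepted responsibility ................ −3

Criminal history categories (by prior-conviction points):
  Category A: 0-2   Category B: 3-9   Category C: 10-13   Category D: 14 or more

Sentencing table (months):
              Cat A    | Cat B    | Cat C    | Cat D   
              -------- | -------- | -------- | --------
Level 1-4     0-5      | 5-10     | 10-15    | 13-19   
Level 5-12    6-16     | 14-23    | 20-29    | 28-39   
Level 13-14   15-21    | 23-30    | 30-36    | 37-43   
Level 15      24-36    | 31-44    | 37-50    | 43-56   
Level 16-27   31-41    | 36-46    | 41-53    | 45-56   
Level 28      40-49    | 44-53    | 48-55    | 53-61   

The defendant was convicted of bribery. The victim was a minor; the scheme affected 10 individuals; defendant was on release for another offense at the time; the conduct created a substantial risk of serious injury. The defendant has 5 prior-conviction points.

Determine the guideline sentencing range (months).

44-53 months

Base offense level for bribery: 23.
S1 applies (level before this adjustment is 23 ≥ 8, so +4): 23 + 4 = 27.
S2 applies: 27 + 3 = 30.
S3 applies (level before this adjustment is 30 ≥ 19, so +4): 30 + 4 = 34.
S4 does not apply.
S5 applies: 34 + 3 = 37.
Level 37 exceeds the maximum of 28; capped at 28.
Final offense level: 28.
Criminal history: 5 prior points → Category B (3-9).
Level 28 falls in the 28 band.
Grid: Level 28 × Category B = 44-53 months.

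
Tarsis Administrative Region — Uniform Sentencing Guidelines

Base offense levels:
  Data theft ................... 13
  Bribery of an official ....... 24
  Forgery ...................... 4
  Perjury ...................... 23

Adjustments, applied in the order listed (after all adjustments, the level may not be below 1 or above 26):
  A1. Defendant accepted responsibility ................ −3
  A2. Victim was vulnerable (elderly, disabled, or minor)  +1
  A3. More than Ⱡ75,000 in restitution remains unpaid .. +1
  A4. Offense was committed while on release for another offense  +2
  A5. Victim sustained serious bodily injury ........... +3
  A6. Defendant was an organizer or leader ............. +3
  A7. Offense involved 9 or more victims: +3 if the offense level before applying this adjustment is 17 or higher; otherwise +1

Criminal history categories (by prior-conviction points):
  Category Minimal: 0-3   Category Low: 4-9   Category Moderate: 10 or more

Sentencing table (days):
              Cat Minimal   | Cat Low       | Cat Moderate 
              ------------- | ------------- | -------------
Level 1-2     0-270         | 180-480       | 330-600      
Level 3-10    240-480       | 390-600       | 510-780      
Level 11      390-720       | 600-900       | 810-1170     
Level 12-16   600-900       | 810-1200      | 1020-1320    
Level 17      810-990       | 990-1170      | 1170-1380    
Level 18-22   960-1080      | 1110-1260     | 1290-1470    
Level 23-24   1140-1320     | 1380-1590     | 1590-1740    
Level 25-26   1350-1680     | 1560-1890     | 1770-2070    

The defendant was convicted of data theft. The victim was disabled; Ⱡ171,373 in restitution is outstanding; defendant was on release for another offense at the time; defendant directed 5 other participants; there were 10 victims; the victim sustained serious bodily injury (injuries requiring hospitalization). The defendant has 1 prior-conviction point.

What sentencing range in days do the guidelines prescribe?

1350-1680 days

Base offense level for data theft: 13.
A1 does not apply.
A2 applies: 13 + 1 = 14.
A3 applies: 14 + 1 = 15.
A4 applies: 15 + 2 = 17.
A5 applies: 17 + 3 = 20.
A6 applies: 20 + 3 = 23.
A7 applies (level before this adjustment is 23 ≥ 17, so +3): 23 + 3 = 26.
Final offense level: 26.
Criminal history: 1 prior point → Category Minimal (0-3).
Level 26 falls in the 25-26 band.
Grid: Level 25-26 × Category Minimal = 1350-1680 days.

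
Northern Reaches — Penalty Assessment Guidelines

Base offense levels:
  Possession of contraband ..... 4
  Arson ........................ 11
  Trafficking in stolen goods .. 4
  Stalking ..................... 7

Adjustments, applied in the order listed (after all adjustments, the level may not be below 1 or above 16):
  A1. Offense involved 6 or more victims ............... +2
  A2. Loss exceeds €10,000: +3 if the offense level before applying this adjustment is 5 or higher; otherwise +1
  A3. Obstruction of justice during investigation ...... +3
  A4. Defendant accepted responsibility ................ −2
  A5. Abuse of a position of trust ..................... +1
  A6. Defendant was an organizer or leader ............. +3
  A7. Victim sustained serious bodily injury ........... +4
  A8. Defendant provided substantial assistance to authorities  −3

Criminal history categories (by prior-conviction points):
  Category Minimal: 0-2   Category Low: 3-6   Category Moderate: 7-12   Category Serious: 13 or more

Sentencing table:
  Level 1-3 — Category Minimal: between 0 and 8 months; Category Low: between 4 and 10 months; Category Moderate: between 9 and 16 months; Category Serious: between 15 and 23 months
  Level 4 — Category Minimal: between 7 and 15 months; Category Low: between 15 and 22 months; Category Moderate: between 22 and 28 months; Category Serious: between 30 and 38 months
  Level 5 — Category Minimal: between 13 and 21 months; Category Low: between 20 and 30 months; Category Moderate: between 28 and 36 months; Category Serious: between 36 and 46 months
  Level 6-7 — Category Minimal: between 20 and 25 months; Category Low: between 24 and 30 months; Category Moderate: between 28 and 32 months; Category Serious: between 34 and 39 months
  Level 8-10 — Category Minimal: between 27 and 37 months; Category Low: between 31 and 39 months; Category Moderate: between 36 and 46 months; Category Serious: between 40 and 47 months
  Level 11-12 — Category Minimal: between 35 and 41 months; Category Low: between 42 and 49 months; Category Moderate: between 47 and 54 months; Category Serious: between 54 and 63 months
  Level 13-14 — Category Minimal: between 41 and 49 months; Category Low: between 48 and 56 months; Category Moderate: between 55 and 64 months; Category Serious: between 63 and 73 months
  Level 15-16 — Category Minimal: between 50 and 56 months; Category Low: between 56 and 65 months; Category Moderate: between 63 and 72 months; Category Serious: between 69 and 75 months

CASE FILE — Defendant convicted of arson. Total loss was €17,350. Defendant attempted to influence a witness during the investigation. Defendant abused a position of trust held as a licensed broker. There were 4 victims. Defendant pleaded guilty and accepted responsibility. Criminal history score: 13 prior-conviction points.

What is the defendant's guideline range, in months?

69-75 months

Base offense level for arson: 11.
A2 applies (level before this adjustment is 11 ≥ 5, so +3): 11 + 3 = 14.
A3 applies: 14 + 3 = 17.
A4 applies: 17 − 2 = 15.
A5 applies: 15 + 1 = 16.
A6 does not apply.
A8 does not apply.
Final offense level: 16.
Criminal history: 13 prior points → Category Serious (13+).
Level 16 falls in the 15-16 band.
Grid: Level 15-16 × Category Serious = 69-75 months.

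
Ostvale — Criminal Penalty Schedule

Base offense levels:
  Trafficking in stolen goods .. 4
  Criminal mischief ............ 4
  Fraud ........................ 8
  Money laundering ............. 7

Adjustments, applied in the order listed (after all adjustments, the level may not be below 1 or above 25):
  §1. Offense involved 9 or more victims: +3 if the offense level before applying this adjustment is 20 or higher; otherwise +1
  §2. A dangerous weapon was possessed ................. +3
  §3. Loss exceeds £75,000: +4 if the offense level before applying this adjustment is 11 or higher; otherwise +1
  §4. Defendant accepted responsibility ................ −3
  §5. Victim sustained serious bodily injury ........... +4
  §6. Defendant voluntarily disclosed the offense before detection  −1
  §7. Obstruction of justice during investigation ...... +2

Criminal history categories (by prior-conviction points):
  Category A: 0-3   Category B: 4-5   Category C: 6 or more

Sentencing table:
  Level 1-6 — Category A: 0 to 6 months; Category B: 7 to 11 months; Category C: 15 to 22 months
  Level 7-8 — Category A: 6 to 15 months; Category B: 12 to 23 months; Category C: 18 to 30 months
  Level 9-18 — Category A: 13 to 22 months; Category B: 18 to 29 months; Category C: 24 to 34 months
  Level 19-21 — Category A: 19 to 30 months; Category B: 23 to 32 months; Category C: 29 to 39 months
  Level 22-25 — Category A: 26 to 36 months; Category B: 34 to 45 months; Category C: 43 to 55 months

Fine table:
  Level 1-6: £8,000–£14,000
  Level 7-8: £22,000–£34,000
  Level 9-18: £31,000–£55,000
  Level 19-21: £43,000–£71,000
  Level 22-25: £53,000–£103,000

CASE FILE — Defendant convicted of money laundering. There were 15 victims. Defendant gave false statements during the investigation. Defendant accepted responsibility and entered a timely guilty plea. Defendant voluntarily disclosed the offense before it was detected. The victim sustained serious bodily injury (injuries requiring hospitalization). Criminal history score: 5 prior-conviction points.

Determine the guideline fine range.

£31,000–£55,000

Base offense level for money laundering: 7.
§1 applies (level before this adjustment is 7 < 20, so +1): 7 + 1 = 8.
§3 does not apply.
§4 applies: 8 − 3 = 5.
§5 applies: 5 + 4 = 9.
§6 applies: 9 − 1 = 8.
§7 applies: 8 + 2 = 10.
Final offense level: 10.
Level 10 falls in the 9-18 band.
Fine table: Level 9-18 → £31,000–£55,000.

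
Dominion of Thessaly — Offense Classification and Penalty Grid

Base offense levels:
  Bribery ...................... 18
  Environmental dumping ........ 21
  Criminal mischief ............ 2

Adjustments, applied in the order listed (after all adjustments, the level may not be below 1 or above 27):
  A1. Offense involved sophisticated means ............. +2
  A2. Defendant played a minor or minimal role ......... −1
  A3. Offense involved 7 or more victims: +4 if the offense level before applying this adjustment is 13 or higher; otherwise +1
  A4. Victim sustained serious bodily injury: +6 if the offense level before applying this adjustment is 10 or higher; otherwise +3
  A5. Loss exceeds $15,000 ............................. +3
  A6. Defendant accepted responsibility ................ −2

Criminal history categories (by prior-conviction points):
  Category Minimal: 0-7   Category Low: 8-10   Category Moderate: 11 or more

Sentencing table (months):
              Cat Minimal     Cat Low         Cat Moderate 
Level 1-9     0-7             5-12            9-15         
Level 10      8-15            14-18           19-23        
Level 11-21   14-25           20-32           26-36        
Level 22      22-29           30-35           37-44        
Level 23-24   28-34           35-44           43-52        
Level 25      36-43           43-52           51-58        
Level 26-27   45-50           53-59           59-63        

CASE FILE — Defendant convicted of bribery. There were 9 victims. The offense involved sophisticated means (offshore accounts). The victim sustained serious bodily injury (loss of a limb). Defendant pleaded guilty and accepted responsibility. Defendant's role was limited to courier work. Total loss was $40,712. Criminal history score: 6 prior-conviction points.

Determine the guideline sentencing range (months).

45-50 months

Base offense level for bribery: 18.
A1 applies: 18 + 2 = 20.
A2 applies: 20 − 1 = 19.
A3 applies (level before this adjustment is 19 ≥ 13, so +4): 19 + 4 = 23.
A4 applies (level before this adjustment is 23 ≥ 10, so +6): 23 + 6 = 29.
A5 applies: 29 + 3 = 32.
A6 applies: 32 − 2 = 30.
Level 30 exceeds the maximum of 27; capped at 27.
Final offense level: 27.
Criminal history: 6 prior points → Category Minimal (0-7).
Level 27 falls in the 26-27 band.
Grid: Level 26-27 × Category Minimal = 45-50 months.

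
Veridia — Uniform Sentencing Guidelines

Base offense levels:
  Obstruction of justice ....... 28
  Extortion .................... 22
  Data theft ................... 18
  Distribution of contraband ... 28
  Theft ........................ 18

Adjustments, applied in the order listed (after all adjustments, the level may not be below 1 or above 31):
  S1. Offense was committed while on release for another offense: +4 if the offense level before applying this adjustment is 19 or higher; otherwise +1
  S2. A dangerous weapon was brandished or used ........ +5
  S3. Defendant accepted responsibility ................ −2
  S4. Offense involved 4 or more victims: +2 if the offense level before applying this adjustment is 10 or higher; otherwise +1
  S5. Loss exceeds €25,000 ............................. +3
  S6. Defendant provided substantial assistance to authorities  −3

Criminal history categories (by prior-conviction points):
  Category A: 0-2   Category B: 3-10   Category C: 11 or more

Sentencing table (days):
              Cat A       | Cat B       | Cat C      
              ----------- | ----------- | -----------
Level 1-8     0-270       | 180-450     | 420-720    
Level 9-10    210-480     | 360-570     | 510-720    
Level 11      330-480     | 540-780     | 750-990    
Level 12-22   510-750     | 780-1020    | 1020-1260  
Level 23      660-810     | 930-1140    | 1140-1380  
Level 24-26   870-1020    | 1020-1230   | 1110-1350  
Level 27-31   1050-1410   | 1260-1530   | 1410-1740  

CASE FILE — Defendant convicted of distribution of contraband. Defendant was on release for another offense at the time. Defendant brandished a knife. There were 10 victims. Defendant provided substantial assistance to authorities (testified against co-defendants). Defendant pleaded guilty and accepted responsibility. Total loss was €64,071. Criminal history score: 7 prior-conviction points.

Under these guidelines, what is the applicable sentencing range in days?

Base offense level for distribution of contraband: 28.
S1 applies (level before this adjustment is 28 ≥ 19, so +4): 28 + 4 = 32.
S2 applies: 32 + 5 = 37.
S3 applies: 37 − 2 = 35.
S4 applies (level before this adjustment is 35 ≥ 10, so +2): 35 + 2 = 37.
S5 applies: 37 + 3 = 40.
S6 applies: 40 − 3 = 37.
Level 37 exceeds the maximum of 31; capped at 31.
Final offense level: 31.
Criminal history: 7 prior points → Category B (3-10).
Level 31 falls in the 27-31 band.
Grid: Level 27-31 × Category B = 1260-1530 days.

1260-1530 days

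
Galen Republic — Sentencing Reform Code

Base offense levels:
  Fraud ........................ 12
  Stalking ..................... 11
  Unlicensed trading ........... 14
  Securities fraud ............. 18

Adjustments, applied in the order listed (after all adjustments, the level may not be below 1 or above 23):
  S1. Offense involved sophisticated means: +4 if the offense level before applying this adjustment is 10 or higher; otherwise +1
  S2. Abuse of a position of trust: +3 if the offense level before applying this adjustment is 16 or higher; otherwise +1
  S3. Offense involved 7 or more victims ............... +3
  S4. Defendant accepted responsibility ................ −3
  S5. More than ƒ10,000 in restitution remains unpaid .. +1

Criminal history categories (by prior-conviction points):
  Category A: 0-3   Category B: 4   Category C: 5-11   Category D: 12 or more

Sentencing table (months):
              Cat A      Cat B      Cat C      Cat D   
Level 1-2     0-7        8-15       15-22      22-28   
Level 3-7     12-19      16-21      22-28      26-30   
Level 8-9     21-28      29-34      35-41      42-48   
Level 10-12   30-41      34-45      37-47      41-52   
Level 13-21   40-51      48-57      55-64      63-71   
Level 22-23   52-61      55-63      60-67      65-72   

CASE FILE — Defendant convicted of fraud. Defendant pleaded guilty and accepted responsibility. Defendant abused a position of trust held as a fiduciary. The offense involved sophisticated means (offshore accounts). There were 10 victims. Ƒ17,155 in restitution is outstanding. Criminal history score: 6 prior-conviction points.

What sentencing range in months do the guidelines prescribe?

55-64 months

Base offense level for fraud: 12.
S1 applies (level before this adjustment is 12 ≥ 10, so +4): 12 + 4 = 16.
S2 applies (level before this adjustment is 16 ≥ 16, so +3): 16 + 3 = 19.
S3 applies: 19 + 3 = 22.
S4 applies: 22 − 3 = 19.
S5 applies: 19 + 1 = 20.
Final offense level: 20.
Criminal history: 6 prior points → Category C (5-11).
Level 20 falls in the 13-21 band.
Grid: Level 13-21 × Category C = 55-64 months.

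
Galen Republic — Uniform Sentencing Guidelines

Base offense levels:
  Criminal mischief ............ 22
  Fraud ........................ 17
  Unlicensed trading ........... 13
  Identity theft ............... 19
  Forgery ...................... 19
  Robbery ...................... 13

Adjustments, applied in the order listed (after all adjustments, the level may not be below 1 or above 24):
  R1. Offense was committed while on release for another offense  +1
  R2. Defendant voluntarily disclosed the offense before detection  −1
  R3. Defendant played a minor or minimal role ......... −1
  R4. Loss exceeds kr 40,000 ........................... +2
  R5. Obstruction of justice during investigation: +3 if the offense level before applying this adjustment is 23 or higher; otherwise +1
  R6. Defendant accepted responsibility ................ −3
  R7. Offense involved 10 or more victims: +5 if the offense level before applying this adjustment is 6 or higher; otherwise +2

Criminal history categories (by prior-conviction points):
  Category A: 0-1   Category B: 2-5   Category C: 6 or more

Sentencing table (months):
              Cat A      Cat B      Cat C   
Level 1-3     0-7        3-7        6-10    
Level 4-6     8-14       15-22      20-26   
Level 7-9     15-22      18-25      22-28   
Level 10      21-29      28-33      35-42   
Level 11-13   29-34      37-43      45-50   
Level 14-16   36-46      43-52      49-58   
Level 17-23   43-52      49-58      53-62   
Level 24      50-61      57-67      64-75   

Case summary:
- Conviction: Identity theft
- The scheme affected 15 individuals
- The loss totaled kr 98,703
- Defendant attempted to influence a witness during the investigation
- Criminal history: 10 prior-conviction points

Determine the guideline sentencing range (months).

64-75 months

Base offense level for identity theft: 19.
R3 does not apply.
R4 applies: 19 + 2 = 21.
R5 applies (level before this adjustment is 21 < 23, so +1): 21 + 1 = 22.
R6 does not apply.
R7 applies (level before this adjustment is 22 ≥ 6, so +5): 22 + 5 = 27.
Level 27 exceeds the maximum of 24; capped at 24.
Final offense level: 24.
Criminal history: 10 prior points → Category C (6+).
Level 24 falls in the 24 band.
Grid: Level 24 × Category C = 64-75 months.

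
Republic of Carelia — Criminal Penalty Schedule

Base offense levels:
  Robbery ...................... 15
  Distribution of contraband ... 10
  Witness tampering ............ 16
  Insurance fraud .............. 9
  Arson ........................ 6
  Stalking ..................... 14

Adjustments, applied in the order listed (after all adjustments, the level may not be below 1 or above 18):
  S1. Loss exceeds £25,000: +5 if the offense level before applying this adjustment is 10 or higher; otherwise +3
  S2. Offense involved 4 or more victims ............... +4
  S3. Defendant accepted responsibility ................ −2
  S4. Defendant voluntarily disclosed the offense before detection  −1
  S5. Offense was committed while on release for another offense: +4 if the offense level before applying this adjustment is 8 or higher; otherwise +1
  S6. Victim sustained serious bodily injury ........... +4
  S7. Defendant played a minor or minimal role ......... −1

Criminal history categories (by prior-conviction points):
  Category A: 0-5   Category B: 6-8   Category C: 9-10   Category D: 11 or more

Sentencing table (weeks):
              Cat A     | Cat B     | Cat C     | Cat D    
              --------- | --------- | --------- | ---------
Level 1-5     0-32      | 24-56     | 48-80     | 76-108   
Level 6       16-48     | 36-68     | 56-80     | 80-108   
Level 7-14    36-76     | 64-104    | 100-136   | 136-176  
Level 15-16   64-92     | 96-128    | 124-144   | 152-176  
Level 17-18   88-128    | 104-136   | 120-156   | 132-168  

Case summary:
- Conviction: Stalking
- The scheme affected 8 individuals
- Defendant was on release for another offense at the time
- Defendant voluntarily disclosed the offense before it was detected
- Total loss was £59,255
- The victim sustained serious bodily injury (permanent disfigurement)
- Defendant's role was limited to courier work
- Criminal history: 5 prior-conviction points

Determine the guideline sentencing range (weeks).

Base offense level for stalking: 14.
S1 applies (level before this adjustment is 14 ≥ 10, so +5): 14 + 5 = 19.
S2 applies: 19 + 4 = 23.
S4 applies: 23 − 1 = 22.
S5 applies (level before this adjustment is 22 ≥ 8, so +4): 22 + 4 = 26.
S6 applies: 26 + 4 = 30.
S7 applies: 30 − 1 = 29.
Level 29 exceeds the maximum of 18; capped at 18.
Final offense level: 18.
Criminal history: 5 prior points → Category A (0-5).
Level 18 falls in the 17-18 band.
Grid: Level 17-18 × Category A = 88-128 weeks.

88-128 weeks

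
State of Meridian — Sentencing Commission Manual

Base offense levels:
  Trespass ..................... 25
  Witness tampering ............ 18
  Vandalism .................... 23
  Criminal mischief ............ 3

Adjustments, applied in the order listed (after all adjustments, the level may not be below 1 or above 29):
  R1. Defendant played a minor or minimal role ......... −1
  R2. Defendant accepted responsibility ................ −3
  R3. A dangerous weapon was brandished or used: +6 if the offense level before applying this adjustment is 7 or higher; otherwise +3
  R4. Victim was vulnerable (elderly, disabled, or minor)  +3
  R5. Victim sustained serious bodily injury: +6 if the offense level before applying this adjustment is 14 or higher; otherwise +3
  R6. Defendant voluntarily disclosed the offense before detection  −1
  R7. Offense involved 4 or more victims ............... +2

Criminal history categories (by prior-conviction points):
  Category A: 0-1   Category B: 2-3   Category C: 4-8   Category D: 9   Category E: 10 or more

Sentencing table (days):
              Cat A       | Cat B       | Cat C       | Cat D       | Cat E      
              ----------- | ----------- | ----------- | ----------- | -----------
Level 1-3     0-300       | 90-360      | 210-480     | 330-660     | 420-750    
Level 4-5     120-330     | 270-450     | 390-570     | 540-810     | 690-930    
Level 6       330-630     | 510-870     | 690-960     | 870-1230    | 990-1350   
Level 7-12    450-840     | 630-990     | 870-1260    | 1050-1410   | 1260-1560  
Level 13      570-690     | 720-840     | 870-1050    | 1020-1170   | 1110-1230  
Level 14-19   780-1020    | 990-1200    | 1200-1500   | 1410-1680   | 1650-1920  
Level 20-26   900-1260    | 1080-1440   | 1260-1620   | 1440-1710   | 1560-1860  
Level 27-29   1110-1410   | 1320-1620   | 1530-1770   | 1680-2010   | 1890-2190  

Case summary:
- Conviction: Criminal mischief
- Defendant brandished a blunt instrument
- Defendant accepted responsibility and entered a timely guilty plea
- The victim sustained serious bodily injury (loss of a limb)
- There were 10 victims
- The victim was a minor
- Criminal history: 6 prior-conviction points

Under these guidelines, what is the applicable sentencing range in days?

870-1260 days

Base offense level for criminal mischief: 3.
R2 applies: 3 − 3 = 0.
R3 applies (level before this adjustment is 0 < 7, so +3): 0 + 3 = 3.
R4 applies: 3 + 3 = 6.
R5 applies (level before this adjustment is 6 < 14, so +3): 6 + 3 = 9.
R6 does not apply.
R7 applies: 9 + 2 = 11.
Final offense level: 11.
Criminal history: 6 prior points → Category C (4-8).
Level 11 falls in the 7-12 band.
Grid: Level 7-12 × Category C = 870-1260 days.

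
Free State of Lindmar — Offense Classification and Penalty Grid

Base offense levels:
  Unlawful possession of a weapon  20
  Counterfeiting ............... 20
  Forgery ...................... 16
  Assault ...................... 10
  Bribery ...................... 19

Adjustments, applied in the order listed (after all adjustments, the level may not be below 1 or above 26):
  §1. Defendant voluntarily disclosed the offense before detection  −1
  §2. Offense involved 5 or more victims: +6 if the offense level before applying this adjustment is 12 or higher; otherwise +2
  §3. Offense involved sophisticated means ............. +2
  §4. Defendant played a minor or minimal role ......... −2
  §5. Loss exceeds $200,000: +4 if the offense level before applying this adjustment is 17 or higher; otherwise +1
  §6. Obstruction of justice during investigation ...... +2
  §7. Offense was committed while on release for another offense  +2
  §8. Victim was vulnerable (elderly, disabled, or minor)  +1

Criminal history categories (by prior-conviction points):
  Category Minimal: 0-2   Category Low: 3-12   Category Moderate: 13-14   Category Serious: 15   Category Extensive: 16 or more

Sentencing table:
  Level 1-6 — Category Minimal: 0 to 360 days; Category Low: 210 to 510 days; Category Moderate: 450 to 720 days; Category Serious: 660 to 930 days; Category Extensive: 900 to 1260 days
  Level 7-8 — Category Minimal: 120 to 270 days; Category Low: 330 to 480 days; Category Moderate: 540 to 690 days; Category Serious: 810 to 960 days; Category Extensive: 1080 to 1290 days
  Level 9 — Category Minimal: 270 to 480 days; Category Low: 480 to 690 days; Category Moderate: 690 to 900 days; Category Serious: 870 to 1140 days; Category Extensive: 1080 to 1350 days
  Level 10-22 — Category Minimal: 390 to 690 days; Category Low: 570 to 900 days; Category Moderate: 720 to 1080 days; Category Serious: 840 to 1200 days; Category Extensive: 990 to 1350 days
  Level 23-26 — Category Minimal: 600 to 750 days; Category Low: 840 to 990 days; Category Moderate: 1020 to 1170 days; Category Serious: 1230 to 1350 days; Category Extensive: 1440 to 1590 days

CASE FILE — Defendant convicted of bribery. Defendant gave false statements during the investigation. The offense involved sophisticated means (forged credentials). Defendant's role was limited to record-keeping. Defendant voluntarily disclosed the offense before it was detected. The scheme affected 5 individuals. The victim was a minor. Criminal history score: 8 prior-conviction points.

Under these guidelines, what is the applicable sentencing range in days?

Base offense level for bribery: 19.
§1 applies: 19 − 1 = 18.
§2 applies (level before this adjustment is 18 ≥ 12, so +6): 18 + 6 = 24.
§3 applies: 24 + 2 = 26.
§4 applies: 26 − 2 = 24.
§5 does not apply.
§6 applies: 24 + 2 = 26.
§7 does not apply.
§8 applies: 26 + 1 = 27.
Level 27 exceeds the maximum of 26; capped at 26.
Final offense level: 26.
Criminal history: 8 prior points → Category Low (3-12).
Level 26 falls in the 23-26 band.
Grid: Level 23-26 × Category Low = 840-990 days.

840-990 days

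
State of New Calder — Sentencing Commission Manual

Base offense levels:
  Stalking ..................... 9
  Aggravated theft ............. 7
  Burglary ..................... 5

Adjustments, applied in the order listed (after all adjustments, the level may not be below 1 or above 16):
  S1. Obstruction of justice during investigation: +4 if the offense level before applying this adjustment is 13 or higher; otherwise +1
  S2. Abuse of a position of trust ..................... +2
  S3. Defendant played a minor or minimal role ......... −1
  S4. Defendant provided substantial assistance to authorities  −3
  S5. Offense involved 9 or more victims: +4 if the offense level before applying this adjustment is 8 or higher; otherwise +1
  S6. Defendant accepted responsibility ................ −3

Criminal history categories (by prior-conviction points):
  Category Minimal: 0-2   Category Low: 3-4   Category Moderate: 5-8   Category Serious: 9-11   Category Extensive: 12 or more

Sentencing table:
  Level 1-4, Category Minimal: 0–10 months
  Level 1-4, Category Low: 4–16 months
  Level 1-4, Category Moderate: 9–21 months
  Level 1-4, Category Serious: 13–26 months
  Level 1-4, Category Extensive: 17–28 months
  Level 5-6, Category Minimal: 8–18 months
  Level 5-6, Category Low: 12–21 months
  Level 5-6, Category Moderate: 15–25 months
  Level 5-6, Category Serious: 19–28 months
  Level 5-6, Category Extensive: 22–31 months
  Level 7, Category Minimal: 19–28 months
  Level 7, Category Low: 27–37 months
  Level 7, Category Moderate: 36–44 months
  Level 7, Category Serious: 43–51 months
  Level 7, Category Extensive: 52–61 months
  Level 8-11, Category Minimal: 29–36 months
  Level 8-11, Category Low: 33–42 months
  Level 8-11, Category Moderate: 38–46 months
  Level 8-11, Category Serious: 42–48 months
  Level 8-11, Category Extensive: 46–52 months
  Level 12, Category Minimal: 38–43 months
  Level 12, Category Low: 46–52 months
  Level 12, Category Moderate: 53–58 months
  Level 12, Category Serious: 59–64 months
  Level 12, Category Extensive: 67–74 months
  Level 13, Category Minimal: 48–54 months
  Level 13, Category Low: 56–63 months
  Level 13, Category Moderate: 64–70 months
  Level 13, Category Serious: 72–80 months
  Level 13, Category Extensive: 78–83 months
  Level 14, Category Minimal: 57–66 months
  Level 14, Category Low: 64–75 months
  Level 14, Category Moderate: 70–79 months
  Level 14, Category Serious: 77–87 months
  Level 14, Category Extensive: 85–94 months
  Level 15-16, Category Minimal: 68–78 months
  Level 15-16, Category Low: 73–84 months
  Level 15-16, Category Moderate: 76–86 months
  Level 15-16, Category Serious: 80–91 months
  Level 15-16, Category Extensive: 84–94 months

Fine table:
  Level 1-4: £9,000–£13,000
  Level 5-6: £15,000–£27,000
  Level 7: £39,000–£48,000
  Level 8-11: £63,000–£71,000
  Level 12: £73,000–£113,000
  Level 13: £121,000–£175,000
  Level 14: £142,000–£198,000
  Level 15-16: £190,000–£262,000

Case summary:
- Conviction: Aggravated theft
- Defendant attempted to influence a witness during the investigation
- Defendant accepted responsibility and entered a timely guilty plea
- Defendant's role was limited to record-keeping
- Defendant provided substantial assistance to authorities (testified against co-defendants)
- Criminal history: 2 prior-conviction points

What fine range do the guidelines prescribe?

Base offense level for aggravated theft: 7.
S1 applies (level before this adjustment is 7 < 13, so +1): 7 + 1 = 8.
S3 applies: 8 − 1 = 7.
S4 applies: 7 − 3 = 4.
S6 applies: 4 − 3 = 1.
Final offense level: 1.
Level 1 falls in the 1-4 band.
Fine table: Level 1-4 → £9,000–£13,000.

£9,000–£13,000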